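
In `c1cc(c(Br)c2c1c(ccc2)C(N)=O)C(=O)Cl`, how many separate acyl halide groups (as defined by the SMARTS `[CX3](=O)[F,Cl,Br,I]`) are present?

1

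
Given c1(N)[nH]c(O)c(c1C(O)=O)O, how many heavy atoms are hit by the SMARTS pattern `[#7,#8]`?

6

The query [#7,#8] means: nitrogen or oxygen (comma = OR).
Check the 11 heavy atoms by environment: 1× n (aromatic) → match; 4× c (aromatic) → no; 1× C → no; 4× O → match; 1× N → match.
Summing the matching environments: 1 + 4 + 1 = 6 matching atoms.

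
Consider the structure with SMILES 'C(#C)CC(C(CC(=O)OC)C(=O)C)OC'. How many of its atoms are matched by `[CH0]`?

3

The query [CH0] means: aliphatic carbon with no attached hydrogen.
Check the 15 heavy atoms by environment: 2× C (H2) → no; 3× C (H1) → no; 3× C (H0) → match; 4× O (H0) → no; 3× C (H3) → no.
That gives 3 matching atoms.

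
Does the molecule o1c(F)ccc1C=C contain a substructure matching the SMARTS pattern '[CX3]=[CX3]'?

Yes

The pattern [CX3]=[CX3] describes a non-aromatic C=C double bond between two sp2 carbons — an alkene.
The molecule carries a vinyl group (-CH=CH2), whose atoms satisfy every constraint of the query, so the pattern matches.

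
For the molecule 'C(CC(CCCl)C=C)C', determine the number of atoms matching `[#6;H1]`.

2

The query [#6;H1] means: any carbon bearing exactly one hydrogen.
Check the 9 heavy atoms by environment: 5× C (H2) → no; 2× C (H1) → match; 1× Cl (H0) → no; 1× C (H3) → no.
That gives 2 matching atoms.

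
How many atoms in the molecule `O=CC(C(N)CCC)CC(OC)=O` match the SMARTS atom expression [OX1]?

The query [OX1] means: aliphatic oxygen with one total connection — typically a carbonyl =O or an oxide.
Check the 13 heavy atoms by environment: 7× C (X4) → no; 1× N (X3) → no; 2× C (X3) → no; 2× O (X1) → match; 1× O (X2) → no.
That gives 2 matching atoms.

2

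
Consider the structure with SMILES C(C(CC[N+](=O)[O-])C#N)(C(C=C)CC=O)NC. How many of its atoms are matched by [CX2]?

1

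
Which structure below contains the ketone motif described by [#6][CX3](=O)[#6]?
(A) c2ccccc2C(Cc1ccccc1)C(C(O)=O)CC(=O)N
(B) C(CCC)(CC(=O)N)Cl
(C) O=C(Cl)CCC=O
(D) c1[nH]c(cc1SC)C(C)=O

D

[#6][CX3](=O)[#6] describes a carbonyl carbon (no H) flanked by two carbons (a ketone).
(A) has a primary amide (-C(=O)NH2) but one neighbour of the carbonyl carbon is N, not C.
(B) has a primary amide (-C(=O)NH2) but one neighbour of the carbonyl carbon is N, not C.
(C) has an aldehyde (-CHO) but the carbonyl carbon has H1, so it is not flanked by two carbons.
(D) contains an acetyl/ketone group (-C(=O)CH3), which satisfies every atom and bond constraint.
So the answer is (D).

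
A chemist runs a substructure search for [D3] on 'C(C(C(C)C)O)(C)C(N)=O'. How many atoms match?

4

The query [D3] means: atom with exactly three heavy-atom neighbours.
Check the 10 heavy atoms by environment: 3× C (D1) → no; 4× C (D3) → match; 2× O (D1) → no; 1× N (D1) → no.
That gives 4 matching atoms.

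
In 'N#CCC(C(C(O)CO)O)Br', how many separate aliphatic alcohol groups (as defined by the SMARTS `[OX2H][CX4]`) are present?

[OX2H][CX4] is the SMARTS for an aliphatic alcohol: a hydroxyl oxygen bound to an sp3 (X4) carbon.
The molecule carries 3 separate instances of a hydroxyl group (-OH) meeting every constraint; each maps to a distinct set of atoms, giving 3 matches.

3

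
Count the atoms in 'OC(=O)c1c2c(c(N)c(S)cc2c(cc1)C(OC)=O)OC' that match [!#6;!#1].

Check the 21 heavy atoms by environment: 10× c (aromatic) → no; 5× O → match; 4× C → no; 1× S → match; 1× N → match.
Summing the matching environments: 5 + 1 + 1 = 7 matching atoms.

7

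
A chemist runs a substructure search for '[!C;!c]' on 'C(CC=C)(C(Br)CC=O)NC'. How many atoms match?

The query [!C;!c] means: neither aliphatic nor aromatic carbon — same as [!#6].
Check the 11 heavy atoms by environment: 8× C → no; 1× N → match; 1× Br → match; 1× O → match.
Summing the matching environments: 1 + 1 + 1 = 3 matching atoms.

3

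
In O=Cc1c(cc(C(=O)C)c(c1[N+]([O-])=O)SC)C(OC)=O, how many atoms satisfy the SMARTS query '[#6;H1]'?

The query [#6;H1] means: any carbon bearing exactly one hydrogen.
Check the 20 heavy atoms by environment: 5× c (aromatic, H0) → no; 1× c (aromatic, H1) → match; 1× C (H1) → match; 5× O (H0) → no; 2× C (H0) → no; 3× C (H3) → no; 1× N (charge +1, H0) → no; 1× O (charge -1, H0) → no; 1× S (H0) → no.
Summing the matching environments: 1 + 1 = 2 matching atoms.

2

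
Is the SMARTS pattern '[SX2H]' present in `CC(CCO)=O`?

No

The pattern [SX2H] describes an aliphatic sulfur with two connections, one being H — a thiol.
The closest candidate here is a hydroxyl group (-OH), but it is an -OH, not an -SH. No other fragment satisfies the full query, so there is no match.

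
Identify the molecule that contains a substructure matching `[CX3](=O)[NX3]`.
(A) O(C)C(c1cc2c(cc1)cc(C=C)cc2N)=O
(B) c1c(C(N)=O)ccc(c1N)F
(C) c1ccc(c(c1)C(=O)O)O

B

[CX3](=O)[NX3] describes a carbonyl carbon bonded to a trivalent nitrogen (an amide).
(A) has a methyl-ester group (-C(=O)OCH3) but the carbonyl is bonded to O, not to an NX3 nitrogen.
(B) contains a primary amide (-C(=O)NH2), which satisfies every atom and bond constraint.
(C) has a carboxylic acid group (-C(=O)OH) but the carbonyl is bonded to O, not to an NX3 nitrogen.
So the answer is (B).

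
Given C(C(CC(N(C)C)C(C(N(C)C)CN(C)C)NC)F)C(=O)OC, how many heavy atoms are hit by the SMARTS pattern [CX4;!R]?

15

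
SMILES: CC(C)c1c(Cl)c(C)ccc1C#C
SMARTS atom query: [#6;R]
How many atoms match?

6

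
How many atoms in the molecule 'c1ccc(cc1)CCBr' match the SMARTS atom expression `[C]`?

2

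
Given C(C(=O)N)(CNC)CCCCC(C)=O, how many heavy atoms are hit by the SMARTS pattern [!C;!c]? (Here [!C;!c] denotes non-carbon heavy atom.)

4

The query [!C;!c] means: neither aliphatic nor aromatic carbon — same as [!#6].
Check the 14 heavy atoms by environment: 10× C → no; 2× N → match; 2× O → match.
Summing the matching environments: 2 + 2 = 4 matching atoms.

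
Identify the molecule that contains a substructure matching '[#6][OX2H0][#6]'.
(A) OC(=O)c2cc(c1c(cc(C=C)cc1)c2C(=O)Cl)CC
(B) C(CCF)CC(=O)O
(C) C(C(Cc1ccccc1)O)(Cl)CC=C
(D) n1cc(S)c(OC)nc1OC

[#6][OX2H0][#6] describes an aliphatic oxygen bridging two carbons with no H on the oxygen (an ether).
(A) has a carboxylic acid group (-C(=O)OH) but the -OH oxygen has H1; the =O is OX1, not OX2.
(B) has a carboxylic acid group (-C(=O)OH) but the -OH oxygen has H1; the =O is OX1, not OX2.
(C) has a hydroxyl group (-OH) but the oxygen has H1, not H0 bridging two carbons.
(D) contains a methoxy ether (-OCH3), which satisfies every atom and bond constraint.
So the answer is (D).

D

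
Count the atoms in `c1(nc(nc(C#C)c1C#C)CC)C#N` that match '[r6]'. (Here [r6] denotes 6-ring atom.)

The query [r6] means: r6 matches atoms in a six-membered ring.
Check the 14 heavy atoms by environment: 2× n (aromatic, in 6-ring) → match; 4× c (aromatic, in 6-ring) → match; 7× C (acyclic) → no; 1× N (acyclic) → no.
Summing the matching environments: 2 + 4 = 6 matching atoms.

6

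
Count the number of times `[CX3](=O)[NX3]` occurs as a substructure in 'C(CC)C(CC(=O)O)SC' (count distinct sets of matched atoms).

0

[CX3](=O)[NX3] is the SMARTS for an amide: a carbonyl carbon bonded to a trivalent nitrogen.
The molecule has a carboxylic acid group (-C(=O)OH), but the carbonyl is bonded to O, not to an NX3 nitrogen; nothing else fits, so there are 0 matches.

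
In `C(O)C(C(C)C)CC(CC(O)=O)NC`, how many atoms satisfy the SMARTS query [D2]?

4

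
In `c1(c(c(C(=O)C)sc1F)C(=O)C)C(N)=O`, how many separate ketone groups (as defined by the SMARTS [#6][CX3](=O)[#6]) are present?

2

[#6][CX3](=O)[#6] is the SMARTS for a ketone: a carbonyl carbon (no H) flanked by two carbons.
The molecule carries 2 separate instances of an acetyl/ketone group (-C(=O)CH3) meeting every constraint; each maps to a distinct set of atoms, giving 2 matches.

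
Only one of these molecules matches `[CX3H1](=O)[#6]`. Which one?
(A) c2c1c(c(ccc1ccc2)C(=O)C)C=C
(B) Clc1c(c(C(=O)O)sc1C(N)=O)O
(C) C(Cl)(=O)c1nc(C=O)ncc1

C

[CX3H1](=O)[#6] describes an sp2 carbon with one H, double-bonded to O and single-bonded to carbon (an aldehyde).
(A) has an acetyl/ketone group (-C(=O)CH3) but the carbonyl carbon has H0 (two carbon neighbours), not H1.
(B) has a carboxylic acid group (-C(=O)OH) but the carbonyl carbon has H0 and is bonded to O, not H1.
(C) contains an aldehyde (-CHO), which satisfies every atom and bond constraint.
So the answer is (C).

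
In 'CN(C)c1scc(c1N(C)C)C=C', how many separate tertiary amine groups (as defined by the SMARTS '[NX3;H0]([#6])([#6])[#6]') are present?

2

[NX3;H0]([#6])([#6])[#6] is the SMARTS for a tertiary amine: a trivalent nitrogen with no H, bonded to three carbons.
The molecule carries 2 separate instances of a dimethylamino group (-N(CH3)2) meeting every constraint; each maps to a distinct set of atoms, giving 2 matches.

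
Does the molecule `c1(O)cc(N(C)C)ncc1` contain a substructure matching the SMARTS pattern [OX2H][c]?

Yes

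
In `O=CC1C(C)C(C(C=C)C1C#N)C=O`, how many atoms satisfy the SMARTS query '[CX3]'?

4

The query [CX3] means: C with X3: aliphatic carbon with exactly 3 total connections.
Check the 14 heavy atoms by environment: 6× C (X4) → no; 4× C (X3) → match; 2× O (X1) → no; 1× C (X2) → no; 1× N (X1) → no.
That gives 4 matching atoms.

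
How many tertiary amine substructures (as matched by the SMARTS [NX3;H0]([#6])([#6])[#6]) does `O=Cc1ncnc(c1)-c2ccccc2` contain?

0

[NX3;H0]([#6])([#6])[#6] is the SMARTS for a tertiary amine: a trivalent nitrogen with no H, bonded to three carbons.
No fragment in the molecule satisfies every constraint, giving 0 matches.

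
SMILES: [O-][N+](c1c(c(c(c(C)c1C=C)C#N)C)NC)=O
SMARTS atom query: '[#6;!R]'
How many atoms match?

6

The query [#6;!R] means: carbon not in any ring.
Check the 17 heavy atoms by environment: 6× c (aromatic, in 6-ring) → no; 6× C (acyclic) → match; 2× N (acyclic) → no; 1× N (charge +1, acyclic) → no; 1× O (charge -1, acyclic) → no; 1× O (acyclic) → no.
That gives 6 matching atoms.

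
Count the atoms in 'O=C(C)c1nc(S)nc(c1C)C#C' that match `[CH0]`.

The query [CH0] means: aliphatic carbon with no attached hydrogen.
Check the 13 heavy atoms by environment: 2× n (aromatic, H0) → no; 4× c (aromatic, H0) → no; 2× C (H3) → no; 1× S (H1) → no; 2× C (H0) → match; 1× C (H1) → no; 1× O (H0) → no.
That gives 2 matching atoms.

2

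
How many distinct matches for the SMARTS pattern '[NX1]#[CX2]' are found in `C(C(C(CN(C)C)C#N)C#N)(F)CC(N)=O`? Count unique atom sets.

[NX1]#[CX2] is the SMARTS for a nitrile: a nitrogen triple-bonded to a two-connected carbon.
The molecule carries 2 separate instances of a nitrile (-C#N) meeting every constraint; each maps to a distinct set of atoms, giving 2 matches.

2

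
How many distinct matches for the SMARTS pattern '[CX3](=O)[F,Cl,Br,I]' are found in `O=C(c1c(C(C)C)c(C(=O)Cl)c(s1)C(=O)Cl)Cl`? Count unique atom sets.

3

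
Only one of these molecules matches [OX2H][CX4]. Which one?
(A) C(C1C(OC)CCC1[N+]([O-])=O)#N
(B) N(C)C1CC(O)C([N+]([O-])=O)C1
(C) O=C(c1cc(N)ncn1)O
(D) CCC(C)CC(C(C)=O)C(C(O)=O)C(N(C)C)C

B

[OX2H][CX4] describes a hydroxyl oxygen bound to an sp3 (X4) carbon (an aliphatic alcohol).
(A) has a methoxy ether (-OCH3) but the oxygen has H0 (ether), not H1.
(B) contains a hydroxyl group (-OH), which satisfies every atom and bond constraint.
(C) has a carboxylic acid group (-C(=O)OH) but the -OH is on a CX3 carbonyl carbon, not a CX4 carbon.
(D) has a carboxylic acid group (-C(=O)OH) but the -OH is on a CX3 carbonyl carbon, not a CX4 carbon.
So the answer is (B).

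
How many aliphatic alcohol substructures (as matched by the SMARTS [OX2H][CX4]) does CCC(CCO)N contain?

[OX2H][CX4] is the SMARTS for an aliphatic alcohol: a hydroxyl oxygen bound to an sp3 (X4) carbon.
Exactly one fragment in the molecule meets all constraints, giving 1 match.

1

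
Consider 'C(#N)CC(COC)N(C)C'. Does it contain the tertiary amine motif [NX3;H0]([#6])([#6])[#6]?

The pattern [NX3;H0]([#6])([#6])[#6] describes a trivalent nitrogen with no H, bonded to three carbons — a tertiary amine.
The molecule carries a dimethylamino group (-N(CH3)2), whose atoms satisfy every constraint of the query, so the pattern matches.

Yes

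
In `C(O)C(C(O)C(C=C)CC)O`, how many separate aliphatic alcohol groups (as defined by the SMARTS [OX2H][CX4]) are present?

[OX2H][CX4] is the SMARTS for an aliphatic alcohol: a hydroxyl oxygen bound to an sp3 (X4) carbon.
The molecule carries 3 separate instances of a hydroxyl group (-OH) meeting every constraint; each maps to a distinct set of atoms, giving 3 matches.

3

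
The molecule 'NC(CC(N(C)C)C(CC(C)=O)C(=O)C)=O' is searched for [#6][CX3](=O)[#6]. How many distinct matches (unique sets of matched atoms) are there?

2

[#6][CX3](=O)[#6] is the SMARTS for a ketone: a carbonyl carbon (no H) flanked by two carbons.
The molecule carries 2 separate instances of an acetyl/ketone group (-C(=O)CH3) meeting every constraint; each maps to a distinct set of atoms, giving 2 matches.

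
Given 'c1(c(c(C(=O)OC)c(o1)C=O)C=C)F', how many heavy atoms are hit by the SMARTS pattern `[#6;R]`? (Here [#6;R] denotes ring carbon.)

4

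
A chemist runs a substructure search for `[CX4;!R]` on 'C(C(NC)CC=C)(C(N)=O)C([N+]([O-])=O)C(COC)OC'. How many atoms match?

9

The query [CX4;!R] means: aliphatic carbon with four total connections, not in a ring.
Check the 20 heavy atoms by environment: 9× C (X4, acyclic) → match; 3× C (X3, acyclic) → no; 2× N (X3, acyclic) → no; 2× O (X2, acyclic) → no; 1× N (charge +1, X3, acyclic) → no; 1× O (charge -1, X1, acyclic) → no; 2× O (X1, acyclic) → no.
That gives 9 matching atoms.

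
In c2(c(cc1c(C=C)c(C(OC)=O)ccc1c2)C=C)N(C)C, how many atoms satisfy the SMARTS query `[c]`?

10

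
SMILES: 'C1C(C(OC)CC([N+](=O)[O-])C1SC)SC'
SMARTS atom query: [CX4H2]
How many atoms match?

Check the 15 heavy atoms by environment: 2× C (H2, X4) → match; 4× C (H1, X4) → no; 1× N (charge +1, H0, X3) → no; 1× O (charge -1, H0, X1) → no; 1× O (H0, X1) → no; 2× S (H0, X2) → no; 3× C (H3, X4) → no; 1× O (H0, X2) → no.
That gives 2 matching atoms.

2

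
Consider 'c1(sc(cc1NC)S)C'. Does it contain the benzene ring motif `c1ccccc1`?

No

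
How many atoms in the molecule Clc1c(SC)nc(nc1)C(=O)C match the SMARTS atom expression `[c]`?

4

Check the 12 heavy atoms by environment: 2× n (aromatic) → no; 4× c (aromatic) → match; 1× Cl → no; 3× C → no; 1× O → no; 1× S → no.
That gives 4 matching atoms.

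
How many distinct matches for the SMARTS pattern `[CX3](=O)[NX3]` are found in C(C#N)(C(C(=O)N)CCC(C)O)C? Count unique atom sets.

[CX3](=O)[NX3] is the SMARTS for an amide: a carbonyl carbon bonded to a trivalent nitrogen.
Exactly one fragment in the molecule meets all constraints, giving 1 match.

1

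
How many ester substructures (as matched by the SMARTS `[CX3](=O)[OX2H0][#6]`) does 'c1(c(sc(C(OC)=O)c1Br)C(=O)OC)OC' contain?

[CX3](=O)[OX2H0][#6] is the SMARTS for an ester: a carbonyl carbon bonded to an oxygen that is itself bonded to carbon (no H on that O).
The molecule carries 2 separate instances of a methyl-ester group (-C(=O)OCH3) meeting every constraint; each maps to a distinct set of atoms, giving 2 matches.

2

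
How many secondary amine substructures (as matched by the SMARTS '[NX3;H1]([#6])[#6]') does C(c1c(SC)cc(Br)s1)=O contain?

[NX3;H1]([#6])[#6] is the SMARTS for a secondary amine: a trivalent nitrogen with one H, bonded to two carbons.
No fragment in the molecule satisfies every constraint, giving 0 matches.

0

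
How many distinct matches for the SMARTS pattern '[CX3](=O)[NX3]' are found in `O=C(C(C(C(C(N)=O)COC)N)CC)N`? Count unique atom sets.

[CX3](=O)[NX3] is the SMARTS for an amide: a carbonyl carbon bonded to a trivalent nitrogen.
The molecule carries 2 separate instances of a primary amide (-C(=O)NH2) meeting every constraint; each maps to a distinct set of atoms, giving 2 matches.

2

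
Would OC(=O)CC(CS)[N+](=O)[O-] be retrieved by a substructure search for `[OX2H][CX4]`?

The pattern [OX2H][CX4] describes a hydroxyl oxygen bound to an sp3 (X4) carbon — an aliphatic alcohol.
The closest candidate here is a carboxylic acid group (-C(=O)OH), but the -OH is on a CX3 carbonyl carbon, not a CX4 carbon. No other fragment satisfies the full query, so there is no match.

No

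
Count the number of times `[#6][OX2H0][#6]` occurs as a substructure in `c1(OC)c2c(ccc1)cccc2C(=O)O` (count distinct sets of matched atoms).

1

[#6][OX2H0][#6] is the SMARTS for an ether: an aliphatic oxygen bridging two carbons with no H on the oxygen.
Exactly one fragment in the molecule meets all constraints, giving 1 match.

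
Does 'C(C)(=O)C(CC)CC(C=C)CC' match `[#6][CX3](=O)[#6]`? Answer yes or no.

The pattern [#6][CX3](=O)[#6] describes a carbonyl carbon (no H) flanked by two carbons — a ketone.
The molecule carries an acetyl/ketone group (-C(=O)CH3), whose atoms satisfy every constraint of the query, so the pattern matches.

Yes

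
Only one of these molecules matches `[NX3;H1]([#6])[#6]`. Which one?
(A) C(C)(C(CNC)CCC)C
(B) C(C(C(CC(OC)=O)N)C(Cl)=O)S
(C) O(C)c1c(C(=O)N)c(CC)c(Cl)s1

[NX3;H1]([#6])[#6] describes a trivalent nitrogen with one H, bonded to two carbons (a secondary amine).
(A) contains an N-methylamino group (-NHCH3), which satisfies every atom and bond constraint.
(B) has a primary amino group (-NH2) but the nitrogen has H2 and only one carbon neighbour.
(C) has a primary amide (-C(=O)NH2) but the -C(=O)NH2 nitrogen has H2, not H1.
So the answer is (A).

A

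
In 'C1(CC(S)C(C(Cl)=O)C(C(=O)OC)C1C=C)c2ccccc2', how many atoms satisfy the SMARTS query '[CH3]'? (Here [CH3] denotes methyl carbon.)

The query [CH3] means: aliphatic carbon with exactly three hydrogens.
Check the 22 heavy atoms by environment: 6× C (H1) → no; 2× C (H2) → no; 1× S (H1) → no; 2× C (H0) → no; 3× O (H0) → no; 1× Cl (H0) → no; 1× c (aromatic, H0) → no; 5× c (aromatic, H1) → no; 1× C (H3) → match.
That gives 1 matching atom.

1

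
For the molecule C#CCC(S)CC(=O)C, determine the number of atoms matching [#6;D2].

3

The query [#6;D2] means: any carbon bonded to exactly two heavy atoms.
Check the 9 heavy atoms by environment: 3× C (D2) → match; 2× C (D3) → no; 2× C (D1) → no; 1× O (D1) → no; 1× S (D1) → no.
That gives 3 matching atoms.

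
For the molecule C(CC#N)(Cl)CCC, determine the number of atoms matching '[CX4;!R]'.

5

The query [CX4;!R] means: aliphatic carbon with four total connections, not in a ring.
Check the 8 heavy atoms by environment: 5× C (X4, acyclic) → match; 1× C (X2, acyclic) → no; 1× N (X1, acyclic) → no; 1× Cl (X1, acyclic) → no.
That gives 5 matching atoms.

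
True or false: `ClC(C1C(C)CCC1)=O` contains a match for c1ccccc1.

False

The pattern c1ccccc1 describes six aromatic carbons in a ring — a benzene ring.
The closest candidate here is a methyl group (-CH3), but no six-membered all-carbon aromatic ring is present. No other fragment satisfies the full query, so there is no match.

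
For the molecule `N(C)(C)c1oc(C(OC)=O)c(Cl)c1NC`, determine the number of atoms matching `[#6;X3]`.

5

Check the 15 heavy atoms by environment: 1× o (aromatic, X2) → no; 4× c (aromatic, X3) → match; 2× N (X3) → no; 4× C (X4) → no; 1× C (X3) → match; 1× O (X1) → no; 1× O (X2) → no; 1× Cl (X1) → no.
Summing the matching environments: 4 + 1 = 5 matching atoms.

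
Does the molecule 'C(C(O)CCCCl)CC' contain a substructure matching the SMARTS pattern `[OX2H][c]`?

No

The pattern [OX2H][c] describes a hydroxyl oxygen attached to an aromatic carbon — a phenol.
The closest candidate here is a hydroxyl group (-OH), but the -OH is on an aliphatic carbon, not an aromatic c. No other fragment satisfies the full query, so there is no match.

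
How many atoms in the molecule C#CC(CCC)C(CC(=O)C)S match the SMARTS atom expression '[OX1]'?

1

Check the 12 heavy atoms by environment: 7× C (X4) → no; 2× C (X2) → no; 1× S (X2) → no; 1× C (X3) → no; 1× O (X1) → match.
That gives 1 matching atom.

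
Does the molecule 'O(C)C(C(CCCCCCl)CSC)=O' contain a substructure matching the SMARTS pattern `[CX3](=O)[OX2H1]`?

No

The pattern [CX3](=O)[OX2H1] describes an sp2 carbon double-bonded to O and single-bonded to an -OH oxygen — a carboxylic acid.
The closest candidate here is a methyl-ester group (-C(=O)OCH3), but the singly-bonded O has no H (OX2H0, not OX2H1). No other fragment satisfies the full query, so there is no match.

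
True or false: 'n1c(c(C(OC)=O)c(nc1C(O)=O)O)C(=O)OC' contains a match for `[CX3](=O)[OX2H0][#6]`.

True

The pattern [CX3](=O)[OX2H0][#6] describes a carbonyl carbon bonded to an oxygen that is itself bonded to carbon (no H on that O) — an ester.
The molecule carries a methyl-ester group (-C(=O)OCH3), whose atoms satisfy every constraint of the query, so the pattern matches.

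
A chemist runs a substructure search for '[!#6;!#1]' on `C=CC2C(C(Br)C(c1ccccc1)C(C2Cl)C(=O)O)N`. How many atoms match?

The query [!#6;!#1] means: not carbon and not hydrogen — any heteroatom.
Check the 20 heavy atoms by environment: 9× C → no; 1× N → match; 1× Br → match; 6× c (aromatic) → no; 2× O → match; 1× Cl → match.
Summing the matching environments: 1 + 1 + 2 + 1 = 5 matching atoms.

5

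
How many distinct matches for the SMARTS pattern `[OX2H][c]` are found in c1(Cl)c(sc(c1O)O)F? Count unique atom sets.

2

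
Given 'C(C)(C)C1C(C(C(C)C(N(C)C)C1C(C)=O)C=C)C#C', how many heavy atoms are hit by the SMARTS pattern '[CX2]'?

2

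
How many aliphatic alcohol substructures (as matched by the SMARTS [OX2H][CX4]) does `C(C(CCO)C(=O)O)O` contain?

[OX2H][CX4] is the SMARTS for an aliphatic alcohol: a hydroxyl oxygen bound to an sp3 (X4) carbon.
The molecule carries 2 separate instances of a hydroxyl group (-OH) meeting every constraint; each maps to a distinct set of atoms, giving 2 matches.

2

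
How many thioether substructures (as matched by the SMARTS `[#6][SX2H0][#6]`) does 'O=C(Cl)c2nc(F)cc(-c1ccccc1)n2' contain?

[#6][SX2H0][#6] is the SMARTS for a thioether: an aliphatic sulfur bridging two carbons with no H on the sulfur.
No fragment in the molecule satisfies every constraint, giving 0 matches.

0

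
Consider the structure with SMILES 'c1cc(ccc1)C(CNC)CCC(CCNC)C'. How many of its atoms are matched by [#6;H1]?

The query [#6;H1] means: any carbon bearing exactly one hydrogen.
Check the 18 heavy atoms by environment: 5× C (H2) → no; 2× C (H1) → match; 2× N (H1) → no; 3× C (H3) → no; 1× c (aromatic, H0) → no; 5× c (aromatic, H1) → match.
Summing the matching environments: 2 + 5 = 7 matching atoms.

7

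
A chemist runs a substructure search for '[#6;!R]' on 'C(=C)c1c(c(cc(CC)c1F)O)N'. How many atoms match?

4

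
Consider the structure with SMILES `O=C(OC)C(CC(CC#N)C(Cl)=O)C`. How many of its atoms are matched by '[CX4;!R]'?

6

The query [CX4;!R] means: aliphatic carbon with four total connections, not in a ring.
Check the 14 heavy atoms by environment: 6× C (X4, acyclic) → match; 2× C (X3, acyclic) → no; 2× O (X1, acyclic) → no; 1× O (X2, acyclic) → no; 1× C (X2, acyclic) → no; 1× N (X1, acyclic) → no; 1× Cl (X1, acyclic) → no.
That gives 6 matching atoms.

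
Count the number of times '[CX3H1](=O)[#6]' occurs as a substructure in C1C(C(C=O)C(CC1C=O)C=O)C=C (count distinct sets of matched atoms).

3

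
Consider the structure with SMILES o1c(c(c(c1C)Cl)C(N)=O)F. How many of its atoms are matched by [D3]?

The query [D3] means: atom with exactly three heavy-atom neighbours.
Check the 11 heavy atoms by environment: 1× o (aromatic, D2) → no; 4× c (aromatic, D3) → match; 1× Cl (D1) → no; 1× F (D1) → no; 1× C (D3) → match; 1× O (D1) → no; 1× N (D1) → no; 1× C (D1) → no.
Summing the matching environments: 4 + 1 = 5 matching atoms.

5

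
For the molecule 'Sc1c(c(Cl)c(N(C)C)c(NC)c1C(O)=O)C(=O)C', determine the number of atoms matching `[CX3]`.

The query [CX3] means: C with X3: aliphatic carbon with exactly 3 total connections.
Check the 19 heavy atoms by environment: 6× c (aromatic, X3) → no; 1× S (X2) → no; 2× N (X3) → no; 4× C (X4) → no; 2× C (X3) → match; 2× O (X1) → no; 1× Cl (X1) → no; 1× O (X2) → no.
That gives 2 matching atoms.

2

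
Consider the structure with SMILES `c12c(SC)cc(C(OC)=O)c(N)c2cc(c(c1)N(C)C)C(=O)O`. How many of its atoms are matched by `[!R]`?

The query [!R] means: !R matches any atom not in a ring.
Check the 23 heavy atoms by environment: 10× c (aromatic, in 6-ring) → no; 6× C (acyclic) → match; 4× O (acyclic) → match; 2× N (acyclic) → match; 1× S (acyclic) → match.
Summing the matching environments: 6 + 4 + 2 + 1 = 13 matching atoms.

13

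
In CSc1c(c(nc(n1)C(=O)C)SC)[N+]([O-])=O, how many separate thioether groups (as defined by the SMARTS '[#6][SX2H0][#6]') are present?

[#6][SX2H0][#6] is the SMARTS for a thioether: an aliphatic sulfur bridging two carbons with no H on the sulfur.
The molecule carries 2 separate instances of a methylthio ether (-SCH3) meeting every constraint; each maps to a distinct set of atoms, giving 2 matches.

2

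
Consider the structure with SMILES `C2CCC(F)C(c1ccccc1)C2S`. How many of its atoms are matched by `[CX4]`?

The query [CX4] means: C with X4: aliphatic carbon with exactly 4 total connections (bonds + H).
Check the 14 heavy atoms by environment: 6× C (X4) → match; 1× S (X2) → no; 6× c (aromatic, X3) → no; 1× F (X1) → no.
That gives 6 matching atoms.

6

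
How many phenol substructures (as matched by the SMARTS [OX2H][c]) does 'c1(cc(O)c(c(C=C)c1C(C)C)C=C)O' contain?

2

[OX2H][c] is the SMARTS for a phenol: a hydroxyl oxygen attached to an aromatic carbon.
The molecule carries 2 separate instances of a hydroxyl group (-OH) meeting every constraint; each maps to a distinct set of atoms, giving 2 matches.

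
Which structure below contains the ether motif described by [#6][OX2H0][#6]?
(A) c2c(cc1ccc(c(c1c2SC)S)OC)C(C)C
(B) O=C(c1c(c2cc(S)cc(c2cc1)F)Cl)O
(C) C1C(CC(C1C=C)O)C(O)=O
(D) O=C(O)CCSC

A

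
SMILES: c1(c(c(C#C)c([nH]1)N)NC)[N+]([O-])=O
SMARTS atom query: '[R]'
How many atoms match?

5

Check the 13 heavy atoms by environment: 1× n (aromatic, in 5-ring) → match; 4× c (aromatic, in 5-ring) → match; 2× N (acyclic) → no; 3× C (acyclic) → no; 1× N (charge +1, acyclic) → no; 1× O (charge -1, acyclic) → no; 1× O (acyclic) → no.
Summing the matching environments: 1 + 4 = 5 matching atoms.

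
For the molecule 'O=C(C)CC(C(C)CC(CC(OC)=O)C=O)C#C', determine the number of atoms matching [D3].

The query [D3] means: atom with exactly three heavy-atom neighbours.
Check the 18 heavy atoms by environment: 5× C (D2) → no; 5× C (D3) → match; 3× O (D1) → no; 4× C (D1) → no; 1× O (D2) → no.
That gives 5 matching atoms.

5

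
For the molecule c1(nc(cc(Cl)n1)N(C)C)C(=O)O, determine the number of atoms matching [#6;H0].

4

The query [#6;H0] means: any carbon with no attached hydrogen.
Check the 13 heavy atoms by environment: 2× n (aromatic, H0) → no; 3× c (aromatic, H0) → match; 1× c (aromatic, H1) → no; 1× C (H0) → match; 1× O (H0) → no; 1× O (H1) → no; 1× N (H0) → no; 2× C (H3) → no; 1× Cl (H0) → no.
Summing the matching environments: 3 + 1 = 4 matching atoms.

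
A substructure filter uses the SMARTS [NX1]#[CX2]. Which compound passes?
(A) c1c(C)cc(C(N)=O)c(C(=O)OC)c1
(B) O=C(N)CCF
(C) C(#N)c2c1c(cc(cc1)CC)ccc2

[NX1]#[CX2] describes a nitrogen triple-bonded to a two-connected carbon (a nitrile).
(A) has a primary amide (-C(=O)NH2) but the nitrogen is NX3, not NX1.
(B) has a primary amide (-C(=O)NH2) but the nitrogen is NX3, not NX1.
(C) contains a nitrile (-C#N), which satisfies every atom and bond constraint.
So the answer is (C).

C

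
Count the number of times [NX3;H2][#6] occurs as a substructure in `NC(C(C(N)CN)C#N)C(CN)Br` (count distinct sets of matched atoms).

4

[NX3;H2][#6] is the SMARTS for a primary amine: a trivalent nitrogen with two H attached to carbon.
The molecule carries 4 separate instances of a primary amino group (-NH2) meeting every constraint; each maps to a distinct set of atoms, giving 4 matches.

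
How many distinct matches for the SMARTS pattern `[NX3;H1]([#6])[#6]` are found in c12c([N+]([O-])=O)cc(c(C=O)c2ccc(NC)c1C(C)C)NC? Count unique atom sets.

[NX3;H1]([#6])[#6] is the SMARTS for a secondary amine: a trivalent nitrogen with one H, bonded to two carbons.
The molecule carries 2 separate instances of an N-methylamino group (-NHCH3) meeting every constraint; each maps to a distinct set of atoms, giving 2 matches.

2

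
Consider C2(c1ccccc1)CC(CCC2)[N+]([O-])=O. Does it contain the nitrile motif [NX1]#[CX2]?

No

The pattern [NX1]#[CX2] describes a nitrogen triple-bonded to a two-connected carbon — a nitrile.
The closest candidate here is a nitro group (-[N+](=O)[O-]), but there is no C#N triple bond. No other fragment satisfies the full query, so there is no match.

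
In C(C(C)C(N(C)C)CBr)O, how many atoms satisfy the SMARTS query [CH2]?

2

The query [CH2] means: aliphatic carbon with exactly two hydrogens.
Check the 10 heavy atoms by environment: 2× C (H2) → match; 2× C (H1) → no; 1× N (H0) → no; 3× C (H3) → no; 1× Br (H0) → no; 1× O (H1) → no.
That gives 2 matching atoms.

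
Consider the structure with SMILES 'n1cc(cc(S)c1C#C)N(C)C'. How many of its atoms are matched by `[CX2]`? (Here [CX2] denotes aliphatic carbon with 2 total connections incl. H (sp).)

2

The query [CX2] means: C with X2: aliphatic carbon with exactly 2 total connections.
Check the 12 heavy atoms by environment: 1× n (aromatic, X2) → no; 5× c (aromatic, X3) → no; 1× N (X3) → no; 2× C (X4) → no; 2× C (X2) → match; 1× S (X2) → no.
That gives 2 matching atoms.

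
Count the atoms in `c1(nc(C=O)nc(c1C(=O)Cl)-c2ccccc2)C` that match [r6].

12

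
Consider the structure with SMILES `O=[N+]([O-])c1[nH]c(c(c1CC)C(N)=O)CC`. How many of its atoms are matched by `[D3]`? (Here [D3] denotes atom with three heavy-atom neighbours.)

6

The query [D3] means: atom with exactly three heavy-atom neighbours.
Check the 15 heavy atoms by environment: 1× n (aromatic, D2) → no; 4× c (aromatic, D3) → match; 2× C (D2) → no; 2× C (D1) → no; 1× N (charge +1, D3) → match; 1× O (charge -1, D1) → no; 2× O (D1) → no; 1× C (D3) → match; 1× N (D1) → no.
Summing the matching environments: 4 + 1 + 1 = 6 matching atoms.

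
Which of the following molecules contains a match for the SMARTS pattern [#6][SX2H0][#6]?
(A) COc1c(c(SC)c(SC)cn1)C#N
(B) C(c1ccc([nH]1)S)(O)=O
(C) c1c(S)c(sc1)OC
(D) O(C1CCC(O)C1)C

A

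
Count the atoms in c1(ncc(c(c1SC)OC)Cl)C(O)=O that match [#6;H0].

The query [#6;H0] means: any carbon with no attached hydrogen.
Check the 14 heavy atoms by environment: 1× n (aromatic, H0) → no; 4× c (aromatic, H0) → match; 1× c (aromatic, H1) → no; 1× Cl (H0) → no; 1× C (H0) → match; 2× O (H0) → no; 1× O (H1) → no; 2× C (H3) → no; 1× S (H0) → no.
Summing the matching environments: 4 + 1 = 5 matching atoms.

5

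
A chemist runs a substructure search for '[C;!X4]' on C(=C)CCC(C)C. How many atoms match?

The query [C;!X4] means: aliphatic carbon that does not have four total connections.
Check the 7 heavy atoms by environment: 5× C (X4) → no; 2× C (X3) → match.
That gives 2 matching atoms.

2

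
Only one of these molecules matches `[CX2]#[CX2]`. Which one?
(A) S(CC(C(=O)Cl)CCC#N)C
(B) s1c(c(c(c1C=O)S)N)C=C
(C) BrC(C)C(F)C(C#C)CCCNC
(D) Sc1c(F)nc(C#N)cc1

C

[CX2]#[CX2] describes a carbon-carbon triple bond (an alkyne).
(A) has a nitrile (-C#N) but the triple bond is C#N, not C#C.
(B) has a vinyl group (-CH=CH2) but the C=C is a double bond; both carbons are CX3, not CX2.
(C) contains an ethynyl group (-C#CH), which satisfies every atom and bond constraint.
(D) has a nitrile (-C#N) but the triple bond is C#N, not C#C.
So the answer is (C).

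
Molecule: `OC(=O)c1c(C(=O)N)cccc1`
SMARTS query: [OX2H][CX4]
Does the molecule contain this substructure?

The pattern [OX2H][CX4] describes a hydroxyl oxygen bound to an sp3 (X4) carbon — an aliphatic alcohol.
The closest candidate here is a carboxylic acid group (-C(=O)OH), but the -OH is on a CX3 carbonyl carbon, not a CX4 carbon. No other fragment satisfies the full query, so there is no match.

No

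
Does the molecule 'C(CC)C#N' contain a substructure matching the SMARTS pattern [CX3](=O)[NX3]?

The pattern [CX3](=O)[NX3] describes a carbonyl carbon bonded to a trivalent nitrogen — an amide.
The closest candidate here is a nitrile (-C#N), but the nitrile N is NX1 (triple-bonded), not NX3. No other fragment satisfies the full query, so there is no match.

No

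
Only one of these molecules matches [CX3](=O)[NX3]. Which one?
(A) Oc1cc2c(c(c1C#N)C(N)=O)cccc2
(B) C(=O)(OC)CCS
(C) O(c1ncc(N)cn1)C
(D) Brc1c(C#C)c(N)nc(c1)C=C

[CX3](=O)[NX3] describes a carbonyl carbon bonded to a trivalent nitrogen (an amide).
(A) contains a primary amide (-C(=O)NH2), which satisfies every atom and bond constraint.
(B) has a methyl-ester group (-C(=O)OCH3) but the carbonyl is bonded to O, not to an NX3 nitrogen.
(C) has a primary amino group (-NH2) but the -NH2 is not attached to a carbonyl carbon.
(D) has a primary amino group (-NH2) but the -NH2 is not attached to a carbonyl carbon.
So the answer is (A).

A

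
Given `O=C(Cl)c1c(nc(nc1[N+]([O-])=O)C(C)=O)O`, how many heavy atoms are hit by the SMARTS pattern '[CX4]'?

1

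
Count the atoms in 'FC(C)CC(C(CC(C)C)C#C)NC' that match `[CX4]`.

10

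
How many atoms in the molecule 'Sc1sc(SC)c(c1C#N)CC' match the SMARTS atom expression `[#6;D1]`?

Check the 12 heavy atoms by environment: 1× s (aromatic, D2) → no; 4× c (aromatic, D3) → no; 2× C (D2) → no; 2× C (D1) → match; 1× S (D1) → no; 1× N (D1) → no; 1× S (D2) → no.
That gives 2 matching atoms.

2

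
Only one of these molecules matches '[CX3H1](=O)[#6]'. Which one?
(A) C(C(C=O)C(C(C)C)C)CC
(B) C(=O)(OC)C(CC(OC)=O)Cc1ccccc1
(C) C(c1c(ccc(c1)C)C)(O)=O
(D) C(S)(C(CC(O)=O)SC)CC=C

A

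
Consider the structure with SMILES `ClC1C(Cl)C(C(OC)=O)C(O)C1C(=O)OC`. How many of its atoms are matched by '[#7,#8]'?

5

Check the 16 heavy atoms by environment: 9× C → no; 5× O → match; 2× Cl → no.
That gives 5 matching atoms.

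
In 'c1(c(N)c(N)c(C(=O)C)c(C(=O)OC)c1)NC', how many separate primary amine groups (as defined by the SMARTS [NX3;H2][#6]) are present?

[NX3;H2][#6] is the SMARTS for a primary amine: a trivalent nitrogen with two H attached to carbon.
The molecule carries 2 separate instances of a primary amino group (-NH2) meeting every constraint; each maps to a distinct set of atoms, giving 2 matches.

2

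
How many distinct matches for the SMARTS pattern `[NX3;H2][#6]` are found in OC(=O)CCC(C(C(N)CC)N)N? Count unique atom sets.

3

[NX3;H2][#6] is the SMARTS for a primary amine: a trivalent nitrogen with two H attached to carbon.
The molecule carries 3 separate instances of a primary amino group (-NH2) meeting every constraint; each maps to a distinct set of atoms, giving 3 matches.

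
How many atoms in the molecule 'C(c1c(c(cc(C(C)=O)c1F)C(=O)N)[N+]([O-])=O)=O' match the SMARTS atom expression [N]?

2

The query [N] means: uppercase N matches aliphatic (non-aromatic) nitrogen only.
Check the 18 heavy atoms by environment: 6× c (aromatic) → no; 1× N (charge +1) → match; 1× O (charge -1) → no; 4× O → no; 1× F → no; 4× C → no; 1× N → match.
Summing the matching environments: 1 + 1 = 2 matching atoms.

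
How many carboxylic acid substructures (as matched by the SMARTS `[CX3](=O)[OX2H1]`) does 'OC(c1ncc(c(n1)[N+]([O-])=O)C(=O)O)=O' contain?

[CX3](=O)[OX2H1] is the SMARTS for a carboxylic acid: an sp2 carbon double-bonded to O and single-bonded to an -OH oxygen.
The molecule carries 2 separate instances of a carboxylic acid group (-C(=O)OH) meeting every constraint; each maps to a distinct set of atoms, giving 2 matches.

2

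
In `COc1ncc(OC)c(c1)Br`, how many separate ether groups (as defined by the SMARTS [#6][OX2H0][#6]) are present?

2

[#6][OX2H0][#6] is the SMARTS for an ether: an aliphatic oxygen bridging two carbons with no H on the oxygen.
The molecule carries 2 separate instances of a methoxy ether (-OCH3) meeting every constraint; each maps to a distinct set of atoms, giving 2 matches.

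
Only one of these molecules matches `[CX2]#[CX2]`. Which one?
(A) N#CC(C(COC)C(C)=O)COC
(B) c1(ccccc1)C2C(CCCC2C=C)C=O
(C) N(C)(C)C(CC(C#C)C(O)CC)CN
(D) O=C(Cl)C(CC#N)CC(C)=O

C

[CX2]#[CX2] describes a carbon-carbon triple bond (an alkyne).
(A) has a nitrile (-C#N) but the triple bond is C#N, not C#C.
(B) has a vinyl group (-CH=CH2) but the C=C is a double bond; both carbons are CX3, not CX2.
(C) contains an ethynyl group (-C#CH), which satisfies every atom and bond constraint.
(D) has a nitrile (-C#N) but the triple bond is C#N, not C#C.
So the answer is (C).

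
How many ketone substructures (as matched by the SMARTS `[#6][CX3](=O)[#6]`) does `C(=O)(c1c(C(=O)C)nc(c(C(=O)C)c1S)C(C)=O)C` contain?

4

[#6][CX3](=O)[#6] is the SMARTS for a ketone: a carbonyl carbon (no H) flanked by two carbons.
The molecule carries 4 separate instances of an acetyl/ketone group (-C(=O)CH3) meeting every constraint; each maps to a distinct set of atoms, giving 4 matches.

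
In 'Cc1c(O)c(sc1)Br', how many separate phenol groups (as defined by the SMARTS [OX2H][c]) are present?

1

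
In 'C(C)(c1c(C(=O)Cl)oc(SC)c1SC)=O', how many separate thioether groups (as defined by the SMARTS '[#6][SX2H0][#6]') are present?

[#6][SX2H0][#6] is the SMARTS for a thioether: an aliphatic sulfur bridging two carbons with no H on the sulfur.
The molecule carries 2 separate instances of a methylthio ether (-SCH3) meeting every constraint; each maps to a distinct set of atoms, giving 2 matches.

2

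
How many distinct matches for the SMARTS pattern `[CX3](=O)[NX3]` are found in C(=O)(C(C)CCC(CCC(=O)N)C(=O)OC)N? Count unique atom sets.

2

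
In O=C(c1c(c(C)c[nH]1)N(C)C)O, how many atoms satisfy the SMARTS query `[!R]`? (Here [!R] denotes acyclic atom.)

7

Check the 12 heavy atoms by environment: 1× n (aromatic, in 5-ring) → no; 4× c (aromatic, in 5-ring) → no; 1× N (acyclic) → match; 4× C (acyclic) → match; 2× O (acyclic) → match.
Summing the matching environments: 1 + 4 + 2 = 7 matching atoms.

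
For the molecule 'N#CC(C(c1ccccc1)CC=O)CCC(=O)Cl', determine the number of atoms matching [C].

The query [C] means: uppercase C matches aliphatic (non-aromatic) carbon only.
Check the 18 heavy atoms by environment: 8× C → match; 2× O → no; 1× Cl → no; 1× N → no; 6× c (aromatic) → no.
That gives 8 matching atoms.

8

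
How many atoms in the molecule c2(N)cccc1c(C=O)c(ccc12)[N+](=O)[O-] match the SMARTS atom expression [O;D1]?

The query [O;D1] means: aliphatic oxygen bonded to exactly one heavy atom.
Check the 16 heavy atoms by environment: 5× c (aromatic, D3) → no; 5× c (aromatic, D2) → no; 1× N (charge +1, D3) → no; 1× O (charge -1, D1) → match; 2× O (D1) → match; 1× C (D2) → no; 1× N (D1) → no.
Summing the matching environments: 1 + 2 = 3 matching atoms.

3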